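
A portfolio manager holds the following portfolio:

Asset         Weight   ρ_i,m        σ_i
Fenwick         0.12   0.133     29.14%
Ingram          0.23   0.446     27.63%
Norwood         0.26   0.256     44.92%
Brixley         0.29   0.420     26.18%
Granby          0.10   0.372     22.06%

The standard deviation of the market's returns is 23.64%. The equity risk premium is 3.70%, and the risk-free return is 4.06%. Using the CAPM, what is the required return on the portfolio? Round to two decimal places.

5.67%

β_Fenwick = 0.133 × 29.14% / 23.64% = 0.1639
β_Ingram = 0.446 × 27.63% / 23.64% = 0.5213
β_Norwood = 0.256 × 44.92% / 23.64% = 0.4864
β_Brixley = 0.420 × 26.18% / 23.64% = 0.4651
β_Granby = 0.372 × 22.06% / 23.64% = 0.3471
β_P = Σ w_i β_i = 0.12×0.1639 + 0.23×0.5213 + 0.26×0.4864 + 0.29×0.4651 + 0.10×0.3471 = 0.4356
E(R_P) = R_f + β_P × MRP = 4.06% + 0.4356 × 3.70% = 5.67%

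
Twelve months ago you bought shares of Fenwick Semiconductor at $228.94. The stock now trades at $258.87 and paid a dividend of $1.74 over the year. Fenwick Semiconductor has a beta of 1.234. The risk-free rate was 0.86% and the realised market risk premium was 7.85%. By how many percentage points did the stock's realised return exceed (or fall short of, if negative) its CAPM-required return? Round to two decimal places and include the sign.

Realised HPR = (P1 + D1 − P0) / P0 = (258.87 + 1.74 − 228.94) / 228.94 = 31.67 / 228.94 = 13.8333%
CAPM required = R_f + β·MRP = 0.86% + 1.234 × 7.85% = 10.54690%
α = realised − required = 13.8333% − 10.54690% = +3.29%

+3.29%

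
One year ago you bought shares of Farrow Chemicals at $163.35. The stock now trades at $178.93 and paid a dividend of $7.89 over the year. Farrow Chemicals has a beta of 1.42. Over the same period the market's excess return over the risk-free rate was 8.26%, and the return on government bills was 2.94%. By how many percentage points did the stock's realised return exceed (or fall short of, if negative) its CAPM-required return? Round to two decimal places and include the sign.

Realised HPR = (P1 + D1 − P0) / P0 = (178.93 + 7.89 − 163.35) / 163.35 = 23.47 / 163.35 = 14.3679%
CAPM required = R_f + β·MRP = 2.94% + 1.42 × 8.26% = 14.6692%
α = realised − required = 14.3679% − 14.6692% = -0.30%

-0.30%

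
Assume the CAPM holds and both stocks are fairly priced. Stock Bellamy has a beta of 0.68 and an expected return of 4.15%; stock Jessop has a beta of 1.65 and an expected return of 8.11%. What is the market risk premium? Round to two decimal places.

4.08%

Both satisfy E(R) = R_f + β·MRP, so the slope of the SML is
MRP = (8.11% − 4.15%) / (1.65 − 0.68) = 3.96% / 0.97 = 4.0825%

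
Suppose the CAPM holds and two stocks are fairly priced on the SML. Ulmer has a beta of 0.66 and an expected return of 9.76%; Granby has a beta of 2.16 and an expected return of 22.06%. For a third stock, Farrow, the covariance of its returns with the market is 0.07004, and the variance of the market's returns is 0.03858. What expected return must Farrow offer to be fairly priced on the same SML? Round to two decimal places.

MRP = (22.06% − 9.76%) / (2.16 − 0.66) = 8.2000%
R_f = 9.76% − 0.66 × 8.2000% = 4.3480%
β_Farrow = Cov / Var(R_m) = 0.07004 / 0.03858 = 1.8154
E(R_Farrow) = R_f + β × MRP = 4.3480% + 1.8154 × 8.2000% = 19.23%

19.23%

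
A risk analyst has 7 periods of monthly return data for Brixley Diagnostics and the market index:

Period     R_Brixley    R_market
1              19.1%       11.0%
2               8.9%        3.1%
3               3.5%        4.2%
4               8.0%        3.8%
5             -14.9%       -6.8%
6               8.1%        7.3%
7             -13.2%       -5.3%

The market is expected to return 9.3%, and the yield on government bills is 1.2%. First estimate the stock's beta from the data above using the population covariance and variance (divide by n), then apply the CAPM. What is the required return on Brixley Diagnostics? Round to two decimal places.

16.42%

Mean R_i = (19.1 + 8.9 + 3.5 + 8.0 − 14.9 + 8.1 − 13.2) / 7 = 2.7857%
Mean R_m = (11.0 + 3.1 + 4.2 + 3.8 − 6.8 + 7.3 − 5.3) / 7 = 2.4714%
Σ(R_i − R̄_i)(R_m − R̄_m) = 465.0071  ⇒  Cov = 465.0071 / 7 = 66.4296
Σ(R_m − R̄_m)² = 247.5543  ⇒  Var(R_m) = 247.5543 / 7 = 35.3649
β = Cov / Var(R_m) = 66.4296 / 35.3649 = 1.8784
MRP = 9.3% − 1.2% = 8.10%
E(R) = R_f + β × MRP = 1.2% + 1.8784 × 8.1% = 16.42%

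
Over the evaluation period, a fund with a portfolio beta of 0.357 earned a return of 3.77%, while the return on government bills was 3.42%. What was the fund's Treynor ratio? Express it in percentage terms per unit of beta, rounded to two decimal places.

0.98%

Treynor = (R_P − R_f) / β_P = (3.77% − 3.42%) / 0.3570 = 0.35% / 0.3570 = 0.98%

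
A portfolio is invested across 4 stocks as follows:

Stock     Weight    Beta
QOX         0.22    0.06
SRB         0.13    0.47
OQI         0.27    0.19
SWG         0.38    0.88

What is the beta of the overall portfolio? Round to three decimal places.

0.460

β_P = Σ w_i β_i = 0.22×0.06 + 0.13×0.47 + 0.27×0.19 + 0.38×0.88 = 0.4600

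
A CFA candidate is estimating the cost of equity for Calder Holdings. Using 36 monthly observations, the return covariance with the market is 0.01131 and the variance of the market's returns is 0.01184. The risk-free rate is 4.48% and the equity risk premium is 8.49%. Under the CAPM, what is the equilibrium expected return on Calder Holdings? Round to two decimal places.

12.59%

β = Cov(R_i, R_m) / Var(R_m) = 0.01131 / 0.01184 = 0.9552
E(R) = R_f + β × MRP = 4.48% + 0.9552 × 8.49% = 12.59%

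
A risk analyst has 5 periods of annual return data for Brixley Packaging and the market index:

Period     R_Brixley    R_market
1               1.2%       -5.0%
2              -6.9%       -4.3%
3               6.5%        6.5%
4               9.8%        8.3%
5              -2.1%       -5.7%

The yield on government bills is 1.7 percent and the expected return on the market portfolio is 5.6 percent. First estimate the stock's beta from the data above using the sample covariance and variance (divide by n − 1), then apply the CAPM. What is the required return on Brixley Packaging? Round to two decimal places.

5.03%

Mean R_i = (1.2 − 6.9 + 6.5 + 9.8 − 2.1) / 5 = 1.7000%
Mean R_m = (-5.0 − 4.3 + 6.5 + 8.3 − 5.7) / 5 = -0.0400%
Σ(R_i − R̄_i)(R_m − R̄_m) = 159.5700  ⇒  Cov = 159.5700 / 4 = 39.8925
Σ(R_m − R̄_m)² = 187.1120  ⇒  Var(R_m) = 187.1120 / 4 = 46.7780
β = Cov / Var(R_m) = 39.8925 / 46.7780 = 0.8528
MRP = 5.6% − 1.7% = 3.90%
E(R) = R_f + β × MRP = 1.7% + 0.8528 × 3.9% = 5.03%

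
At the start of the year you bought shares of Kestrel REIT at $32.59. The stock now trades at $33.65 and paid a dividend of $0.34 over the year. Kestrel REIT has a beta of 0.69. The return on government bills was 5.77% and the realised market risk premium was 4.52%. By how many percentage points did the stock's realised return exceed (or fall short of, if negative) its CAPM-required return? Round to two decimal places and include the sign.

-4.59%

Realised HPR = (P1 + D1 − P0) / P0 = (33.65 + 0.34 − 32.59) / 32.59 = 1.40 / 32.59 = 4.2958%
CAPM required = R_f + β·MRP = 5.77% + 0.69 × 4.52% = 8.8888%
α = realised − required = 4.2958% − 8.8888% = -4.59%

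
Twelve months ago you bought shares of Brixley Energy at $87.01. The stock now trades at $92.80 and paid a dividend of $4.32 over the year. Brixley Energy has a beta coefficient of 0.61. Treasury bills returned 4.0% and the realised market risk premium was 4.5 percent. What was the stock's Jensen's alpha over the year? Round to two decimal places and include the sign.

+4.87%

Realised HPR = (P1 + D1 − P0) / P0 = (92.80 + 4.32 − 87.01) / 87.01 = 10.11 / 87.01 = 11.6194%
CAPM required = R_f + β·MRP = 4.0% + 0.61 × 4.5% = 6.7450%
α = realised − required = 11.6194% − 6.7450% = +4.87%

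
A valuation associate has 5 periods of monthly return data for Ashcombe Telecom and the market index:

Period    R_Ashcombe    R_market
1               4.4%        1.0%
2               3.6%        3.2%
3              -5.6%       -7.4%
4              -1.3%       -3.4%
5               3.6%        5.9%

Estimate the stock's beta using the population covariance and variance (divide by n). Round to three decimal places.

Mean R_i = (4.4 + 3.6 − 5.6 − 1.3 + 3.6) / 5 = 0.9400%
Mean R_m = (1.0 + 3.2 − 7.4 − 3.4 + 5.9) / 5 = -0.1400%
Σ(R_i − R̄_i)(R_m − R̄_m) = 83.6780  ⇒  Cov = 83.6780 / 5 = 16.7356
Σ(R_m − R̄_m)² = 112.2720  ⇒  Var(R_m) = 112.2720 / 5 = 22.4544
β = Cov / Var(R_m) = 16.7356 / 22.4544 = 0.7453

0.745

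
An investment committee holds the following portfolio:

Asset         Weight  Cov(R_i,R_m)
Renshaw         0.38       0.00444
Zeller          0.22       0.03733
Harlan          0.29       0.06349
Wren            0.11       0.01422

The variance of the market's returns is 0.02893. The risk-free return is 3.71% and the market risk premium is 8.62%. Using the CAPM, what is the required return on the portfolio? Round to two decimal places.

β_Renshaw = 0.00444 / 0.02893 = 0.1535
β_Zeller = 0.03733 / 0.02893 = 1.2904
β_Harlan = 0.06349 / 0.02893 = 2.1946
β_Wren = 0.01422 / 0.02893 = 0.4915
β_P = Σ w_i β_i = 0.38×0.1535 + 0.22×1.2904 + 0.29×2.1946 + 0.11×0.4915 = 1.0327
E(R_P) = R_f + β_P × MRP = 3.71% + 1.0327 × 8.62% = 12.61%

12.61%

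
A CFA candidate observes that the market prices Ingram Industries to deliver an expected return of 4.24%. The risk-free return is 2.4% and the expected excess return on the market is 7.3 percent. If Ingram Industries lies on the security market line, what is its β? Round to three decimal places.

0.252

β = (E(R) − R_f) / MRP = (4.24% − 2.4%) / 7.3% = 1.84% / 7.3% = 0.252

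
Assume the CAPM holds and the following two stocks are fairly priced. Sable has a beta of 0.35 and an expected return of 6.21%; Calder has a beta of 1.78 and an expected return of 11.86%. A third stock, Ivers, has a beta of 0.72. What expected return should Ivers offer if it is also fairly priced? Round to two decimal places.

MRP (SML slope) = (11.86% − 6.21%) / (1.78 − 0.35) = 5.65% / 1.43 = 3.9510%
R_f (intercept) = 6.21% − 0.35 × 3.9510% = 4.8272%
E(R_Ivers) = R_f + β × MRP = 4.8272% + 0.72 × 3.9510% = 7.67%

7.67%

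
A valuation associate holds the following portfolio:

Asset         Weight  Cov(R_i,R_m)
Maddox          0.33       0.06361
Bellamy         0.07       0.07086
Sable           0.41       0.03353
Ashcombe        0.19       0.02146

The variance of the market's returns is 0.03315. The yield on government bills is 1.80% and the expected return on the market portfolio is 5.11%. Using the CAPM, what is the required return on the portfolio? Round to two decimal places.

β_Maddox = 0.06361 / 0.03315 = 1.9189
β_Bellamy = 0.07086 / 0.03315 = 2.1376
β_Sable = 0.03353 / 0.03315 = 1.0115
β_Ashcombe = 0.02146 / 0.03315 = 0.6474
β_P = Σ w_i β_i = 0.33×1.9189 + 0.07×2.1376 + 0.41×1.0115 + 0.19×0.6474 = 1.3206
MRP = 5.11% − 1.80% = 3.31%
E(R_P) = R_f + β_P × MRP = 1.80% + 1.3206 × 3.31% = 6.17%

6.17%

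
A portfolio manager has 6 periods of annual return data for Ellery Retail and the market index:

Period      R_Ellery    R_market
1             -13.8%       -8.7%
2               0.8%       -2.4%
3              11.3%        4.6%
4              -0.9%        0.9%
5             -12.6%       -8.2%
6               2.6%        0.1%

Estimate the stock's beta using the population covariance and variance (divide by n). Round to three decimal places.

Mean R_i = (-13.8 + 0.8 + 11.3 − 0.9 − 12.6 + 2.6) / 6 = -2.1000%
Mean R_m = (-8.7 − 2.4 + 4.6 + 0.9 − 8.2 + 0.1) / 6 = -2.2833%
Σ(R_i − R̄_i)(R_m − R̄_m) = 244.1200  ⇒  Cov = 244.1200 / 6 = 40.6867
Σ(R_m − R̄_m)² = 139.3883  ⇒  Var(R_m) = 139.3883 / 6 = 23.2314
β = Cov / Var(R_m) = 40.6867 / 23.2314 = 1.7514

1.751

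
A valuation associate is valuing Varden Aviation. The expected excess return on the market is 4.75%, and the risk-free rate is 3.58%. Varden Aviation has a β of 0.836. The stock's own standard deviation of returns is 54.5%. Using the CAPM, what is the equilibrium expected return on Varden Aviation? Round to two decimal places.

E(R) = R_f + β × MRP = 3.58% + 0.836 × 4.75% = 7.55%

7.55%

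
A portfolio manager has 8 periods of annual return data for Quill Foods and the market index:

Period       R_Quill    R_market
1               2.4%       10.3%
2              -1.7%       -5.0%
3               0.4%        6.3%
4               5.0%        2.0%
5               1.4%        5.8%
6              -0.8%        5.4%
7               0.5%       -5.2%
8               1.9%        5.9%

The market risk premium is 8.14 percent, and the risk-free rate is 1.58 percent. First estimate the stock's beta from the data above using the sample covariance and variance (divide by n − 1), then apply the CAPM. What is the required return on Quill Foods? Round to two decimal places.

Mean R_i = (2.4 − 1.7 + 0.4 + 5.0 + 1.4 − 0.8 + 0.5 + 1.9) / 8 = 1.1375%
Mean R_m = (10.3 − 5.0 + 6.3 + 2.0 + 5.8 + 5.4 − 5.2 + 5.9) / 8 = 3.1875%
Σ(R_i − R̄_i)(R_m − R̄_m) = 29.1438  ⇒  Cov = 29.1438 / 7 = 4.1634
Σ(R_m − R̄_m)² = 218.1488  ⇒  Var(R_m) = 218.1488 / 7 = 31.1641
β = Cov / Var(R_m) = 4.1634 / 31.1641 = 0.1336
E(R) = R_f + β × MRP = 1.58% + 0.1336 × 8.14% = 2.67%

2.67%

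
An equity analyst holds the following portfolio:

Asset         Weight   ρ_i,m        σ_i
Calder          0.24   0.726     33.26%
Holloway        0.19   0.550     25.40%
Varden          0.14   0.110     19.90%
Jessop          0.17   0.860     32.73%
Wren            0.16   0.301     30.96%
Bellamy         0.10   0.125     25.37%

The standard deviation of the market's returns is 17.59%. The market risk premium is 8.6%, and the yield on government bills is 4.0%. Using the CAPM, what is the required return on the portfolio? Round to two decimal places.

β_Calder = 0.726 × 33.26% / 17.59% = 1.3728
β_Holloway = 0.550 × 25.40% / 17.59% = 0.7942
β_Varden = 0.110 × 19.90% / 17.59% = 0.1244
β_Jessop = 0.860 × 32.73% / 17.59% = 1.6002
β_Wren = 0.301 × 30.96% / 17.59% = 0.5298
β_Bellamy = 0.125 × 25.37% / 17.59% = 0.1803
β_P = Σ w_i β_i = 0.24×1.3728 + 0.19×0.7942 + 0.14×0.1244 + 0.17×1.6002 + 0.16×0.5298 + 0.10×0.1803 = 0.8726
E(R_P) = R_f + β_P × MRP = 4.0% + 0.8726 × 8.6% = 11.50%

11.50%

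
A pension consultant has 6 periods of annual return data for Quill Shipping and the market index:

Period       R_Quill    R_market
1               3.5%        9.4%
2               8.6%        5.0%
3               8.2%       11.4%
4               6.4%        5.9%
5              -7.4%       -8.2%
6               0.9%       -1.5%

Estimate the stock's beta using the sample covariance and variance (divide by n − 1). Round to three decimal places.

Mean R_i = (3.5 + 8.6 + 8.2 + 6.4 − 7.4 + 0.9) / 6 = 3.3667%
Mean R_m = (9.4 + 5.0 + 11.4 + 5.9 − 8.2 − 1.5) / 6 = 3.6667%
Σ(R_i − R̄_i)(R_m − R̄_m) = 192.4033  ⇒  Cov = 192.4033 / 5 = 38.4807
Σ(R_m − R̄_m)² = 266.9533  ⇒  Var(R_m) = 266.9533 / 5 = 53.3907
β = Cov / Var(R_m) = 38.4807 / 53.3907 = 0.7207

0.721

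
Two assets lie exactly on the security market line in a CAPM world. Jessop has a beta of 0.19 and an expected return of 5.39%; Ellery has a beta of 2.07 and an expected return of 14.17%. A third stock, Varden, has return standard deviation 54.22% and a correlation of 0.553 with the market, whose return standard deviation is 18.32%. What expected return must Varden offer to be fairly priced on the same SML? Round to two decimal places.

12.15%

MRP = (14.17% − 5.39%) / (2.07 − 0.19) = 4.6702%
R_f = 5.39% − 0.19 × 4.6702% = 4.5027%
β_Varden = ρ·σ_i/σ_m = 0.553 × 54.22 / 18.32 = 1.6367
E(R_Varden) = R_f + β × MRP = 4.5027% + 1.6367 × 4.6702% = 12.15%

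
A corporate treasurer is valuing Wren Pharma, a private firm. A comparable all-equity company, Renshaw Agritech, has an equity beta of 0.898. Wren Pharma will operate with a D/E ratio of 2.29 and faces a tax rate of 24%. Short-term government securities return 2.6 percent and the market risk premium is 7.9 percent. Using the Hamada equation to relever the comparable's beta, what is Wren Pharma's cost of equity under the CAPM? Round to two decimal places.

22.04%

β_L = β_U × [1 + (1 − t)(D/E)] = 0.898 × [1 + (1 − 0.24) × 2.29]
    = 0.898 × [1 + 0.76 × 2.29] = 0.898 × 2.7404 = 2.4609
E(R) = R_f + β_L × MRP = 2.6% + 2.4609 × 7.9% = 22.04%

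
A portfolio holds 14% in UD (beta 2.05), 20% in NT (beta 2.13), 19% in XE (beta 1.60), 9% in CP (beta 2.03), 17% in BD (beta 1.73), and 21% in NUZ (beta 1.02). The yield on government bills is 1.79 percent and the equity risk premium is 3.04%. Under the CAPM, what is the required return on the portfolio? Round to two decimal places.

β_P = Σ w_i β_i = 0.14×2.05 + 0.20×2.13 + 0.19×1.60 + 0.09×2.03 + 0.17×1.73 + 0.21×1.02 = 1.7080
E(R_P) = R_f + β_P × MRP = 1.79% + 1.7080 × 3.04% = 6.98%

6.98%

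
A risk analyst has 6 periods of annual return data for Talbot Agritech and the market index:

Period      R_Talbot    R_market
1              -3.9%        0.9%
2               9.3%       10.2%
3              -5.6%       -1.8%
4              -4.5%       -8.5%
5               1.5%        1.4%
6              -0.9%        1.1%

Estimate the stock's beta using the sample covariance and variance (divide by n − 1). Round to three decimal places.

Mean R_i = (-3.9 + 9.3 − 5.6 − 4.5 + 1.5 − 0.9) / 6 = -0.6833%
Mean R_m = (0.9 + 10.2 − 1.8 − 8.5 + 1.4 + 1.1) / 6 = 0.5500%
Σ(R_i − R̄_i)(R_m − R̄_m) = 143.0450  ⇒  Cov = 143.0450 / 5 = 28.6090
Σ(R_m − R̄_m)² = 181.6950  ⇒  Var(R_m) = 181.6950 / 5 = 36.3390
β = Cov / Var(R_m) = 28.6090 / 36.3390 = 0.7873

0.787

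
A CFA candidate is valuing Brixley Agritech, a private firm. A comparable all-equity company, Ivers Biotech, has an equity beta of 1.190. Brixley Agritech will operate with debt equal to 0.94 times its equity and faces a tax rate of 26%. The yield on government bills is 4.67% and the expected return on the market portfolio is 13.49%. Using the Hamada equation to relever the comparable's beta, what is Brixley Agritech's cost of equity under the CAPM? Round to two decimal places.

β_L = β_U × [1 + (1 − t)(D/E)] = 1.190 × [1 + (1 − 0.26) × 0.94]
    = 1.190 × [1 + 0.74 × 0.94] = 1.190 × 1.6956 = 2.0178
MRP = 13.49% − 4.67% = 8.82%
E(R) = R_f + β_L × MRP = 4.67% + 2.0178 × 8.82% = 22.47%

22.47%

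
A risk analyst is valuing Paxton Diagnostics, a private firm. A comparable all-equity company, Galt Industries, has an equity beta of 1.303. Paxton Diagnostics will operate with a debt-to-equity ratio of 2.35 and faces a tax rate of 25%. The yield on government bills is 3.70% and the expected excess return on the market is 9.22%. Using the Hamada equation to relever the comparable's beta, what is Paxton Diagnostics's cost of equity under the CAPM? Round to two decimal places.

36.89%

β_L = β_U × [1 + (1 − t)(D/E)] = 1.303 × [1 + (1 − 0.25) × 2.35]
    = 1.303 × [1 + 0.75 × 2.35] = 1.303 × 2.7625 = 3.5995
E(R) = R_f + β_L × MRP = 3.70% + 3.5995 × 9.22% = 36.89%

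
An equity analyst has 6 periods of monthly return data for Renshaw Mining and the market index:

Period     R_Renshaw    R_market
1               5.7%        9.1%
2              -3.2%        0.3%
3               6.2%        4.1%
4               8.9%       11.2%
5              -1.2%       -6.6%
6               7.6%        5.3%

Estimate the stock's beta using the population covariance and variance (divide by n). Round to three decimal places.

Mean R_i = (5.7 − 3.2 + 6.2 + 8.9 − 1.2 + 7.6) / 6 = 4.0000%
Mean R_m = (9.1 + 0.3 + 4.1 + 11.2 − 6.6 + 5.3) / 6 = 3.9000%
Σ(R_i − R̄_i)(R_m − R̄_m) = 130.6100  ⇒  Cov = 130.6100 / 6 = 21.7683
Σ(R_m − R̄_m)² = 205.5400  ⇒  Var(R_m) = 205.5400 / 6 = 34.2567
β = Cov / Var(R_m) = 21.7683 / 34.2567 = 0.6354

0.635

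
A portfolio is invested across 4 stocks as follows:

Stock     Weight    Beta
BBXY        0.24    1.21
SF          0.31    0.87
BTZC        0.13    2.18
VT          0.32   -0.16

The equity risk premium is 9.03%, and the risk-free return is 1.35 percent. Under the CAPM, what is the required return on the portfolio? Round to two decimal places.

8.50%

β_P = Σ w_i β_i = 0.24×1.21 + 0.31×0.87 + 0.13×2.18 + 0.32×-0.16 = 0.7923
E(R_P) = R_f + β_P × MRP = 1.35% + 0.7923 × 9.03% = 8.50%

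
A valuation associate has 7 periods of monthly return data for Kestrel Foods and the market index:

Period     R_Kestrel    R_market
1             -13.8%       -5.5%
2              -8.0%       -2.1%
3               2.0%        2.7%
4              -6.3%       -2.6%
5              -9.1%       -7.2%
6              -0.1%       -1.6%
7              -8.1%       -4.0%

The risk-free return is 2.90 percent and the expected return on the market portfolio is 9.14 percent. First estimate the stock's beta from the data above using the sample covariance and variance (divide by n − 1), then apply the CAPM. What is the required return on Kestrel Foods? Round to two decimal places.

Mean R_i = (-13.8 − 8.0 + 2.0 − 6.3 − 9.1 − 0.1 − 8.1) / 7 = -6.2000%
Mean R_m = (-5.5 − 2.1 + 2.7 − 2.6 − 7.2 − 1.6 − 4.0) / 7 = -2.9000%
Σ(R_i − R̄_i)(R_m − R̄_m) = 86.7000  ⇒  Cov = 86.7000 / 6 = 14.4500
Σ(R_m − R̄_m)² = 60.2400  ⇒  Var(R_m) = 60.2400 / 6 = 10.0400
β = Cov / Var(R_m) = 14.4500 / 10.0400 = 1.4392
MRP = 9.14% − 2.90% = 6.24%
E(R) = R_f + β × MRP = 2.90% + 1.4392 × 6.24% = 11.88%

11.88%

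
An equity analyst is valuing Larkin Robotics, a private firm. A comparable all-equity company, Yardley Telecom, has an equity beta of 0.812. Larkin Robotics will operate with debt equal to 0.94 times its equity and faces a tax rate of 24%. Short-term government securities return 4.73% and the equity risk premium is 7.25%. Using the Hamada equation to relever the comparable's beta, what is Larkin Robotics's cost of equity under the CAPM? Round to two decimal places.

β_L = β_U × [1 + (1 − t)(D/E)] = 0.812 × [1 + (1 − 0.24) × 0.94]
    = 0.812 × [1 + 0.76 × 0.94] = 0.812 × 1.7144 = 1.3921
E(R) = R_f + β_L × MRP = 4.73% + 1.3921 × 7.25% = 14.82%

14.82%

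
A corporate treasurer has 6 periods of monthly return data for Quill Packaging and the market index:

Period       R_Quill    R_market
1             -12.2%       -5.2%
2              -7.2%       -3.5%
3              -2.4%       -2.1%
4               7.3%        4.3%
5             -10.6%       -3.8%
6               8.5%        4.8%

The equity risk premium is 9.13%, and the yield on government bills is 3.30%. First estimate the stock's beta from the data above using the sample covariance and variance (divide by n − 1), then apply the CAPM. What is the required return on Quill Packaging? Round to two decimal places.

Mean R_i = (-12.2 − 7.2 − 2.4 + 7.3 − 10.6 + 8.5) / 6 = -2.7667%
Mean R_m = (-5.2 − 3.5 − 2.1 + 4.3 − 3.8 + 4.8) / 6 = -0.9167%
Σ(R_i − R̄_i)(R_m − R̄_m) = 190.9333  ⇒  Cov = 190.9333 / 5 = 38.1867
Σ(R_m − R̄_m)² = 94.6283  ⇒  Var(R_m) = 94.6283 / 5 = 18.9257
β = Cov / Var(R_m) = 38.1867 / 18.9257 = 2.0177
E(R) = R_f + β × MRP = 3.30% + 2.0177 × 9.13% = 21.72%

21.72%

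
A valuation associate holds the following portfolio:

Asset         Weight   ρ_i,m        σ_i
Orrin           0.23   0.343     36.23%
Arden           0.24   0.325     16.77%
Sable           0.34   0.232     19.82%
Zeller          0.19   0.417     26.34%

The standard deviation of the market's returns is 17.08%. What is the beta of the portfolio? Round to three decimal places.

0.458

β_Orrin = 0.343 × 36.23% / 17.08% = 0.7276
β_Arden = 0.325 × 16.77% / 17.08% = 0.3191
β_Sable = 0.232 × 19.82% / 17.08% = 0.2692
β_Zeller = 0.417 × 26.34% / 17.08% = 0.6431
β_P = Σ w_i β_i = 0.23×0.7276 + 0.24×0.3191 + 0.34×0.2692 + 0.19×0.6431 = 0.4576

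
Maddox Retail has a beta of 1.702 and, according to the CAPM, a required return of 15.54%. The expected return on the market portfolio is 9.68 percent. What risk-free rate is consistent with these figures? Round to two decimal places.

E(R) = R_f + β(E(R_m) − R_f) = R_f(1 − β) + β·E(R_m)
15.54% = R_f × (1 − 1.702) + 1.702 × 9.68%
15.54% = R_f × -0.702 + 16.47536%
R_f = (15.54% − 16.47536%) / -0.702 = 1.33%

1.33%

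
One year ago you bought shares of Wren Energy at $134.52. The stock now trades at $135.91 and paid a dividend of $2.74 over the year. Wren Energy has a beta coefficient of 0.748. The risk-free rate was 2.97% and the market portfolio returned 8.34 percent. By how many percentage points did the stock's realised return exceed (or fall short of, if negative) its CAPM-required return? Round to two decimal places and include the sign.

Realised HPR = (P1 + D1 − P0) / P0 = (135.91 + 2.74 − 134.52) / 134.52 = 4.13 / 134.52 = 3.0702%
MRP = 8.34% − 2.97% = 5.37%
CAPM required = R_f + β·MRP = 2.97% + 0.748 × 5.37% = 6.98676%
α = realised − required = 3.0702% − 6.98676% = -3.92%

-3.92%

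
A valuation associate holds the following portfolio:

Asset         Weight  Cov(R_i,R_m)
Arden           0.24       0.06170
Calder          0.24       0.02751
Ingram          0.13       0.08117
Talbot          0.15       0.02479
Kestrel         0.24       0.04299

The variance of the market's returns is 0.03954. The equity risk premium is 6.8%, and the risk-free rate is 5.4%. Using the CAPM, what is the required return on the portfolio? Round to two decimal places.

13.31%

β_Arden = 0.06170 / 0.03954 = 1.5604
β_Calder = 0.02751 / 0.03954 = 0.6958
β_Ingram = 0.08117 / 0.03954 = 2.0529
β_Talbot = 0.02479 / 0.03954 = 0.6270
β_Kestrel = 0.04299 / 0.03954 = 1.0873
β_P = Σ w_i β_i = 0.24×1.5604 + 0.24×0.6958 + 0.13×2.0529 + 0.15×0.6270 + 0.24×1.0873 = 1.1634
E(R_P) = R_f + β_P × MRP = 5.4% + 1.1634 × 6.8% = 13.31%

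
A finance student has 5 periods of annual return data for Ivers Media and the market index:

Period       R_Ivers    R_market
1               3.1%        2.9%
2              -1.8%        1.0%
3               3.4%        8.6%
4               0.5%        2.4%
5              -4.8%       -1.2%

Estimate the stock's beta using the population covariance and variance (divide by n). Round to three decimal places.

0.798

Mean R_i = (3.1 − 1.8 + 3.4 + 0.5 − 4.8) / 5 = 0.0800%
Mean R_m = (2.9 + 1.0 + 8.6 + 2.4 − 1.2) / 5 = 2.7400%
Σ(R_i − R̄_i)(R_m − R̄_m) = 42.2940  ⇒  Cov = 42.2940 / 5 = 8.4588
Σ(R_m − R̄_m)² = 53.0320  ⇒  Var(R_m) = 53.0320 / 5 = 10.6064
β = Cov / Var(R_m) = 8.4588 / 10.6064 = 0.7975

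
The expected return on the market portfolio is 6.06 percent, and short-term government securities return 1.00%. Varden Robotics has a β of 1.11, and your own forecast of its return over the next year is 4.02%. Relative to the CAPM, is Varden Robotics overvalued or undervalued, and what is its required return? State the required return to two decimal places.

Overvalued; required return 6.62%

MRP = 6.06% − 1.00% = 5.06%
Required return = R_f + β·MRP = 1.00% + 1.11 × 5.06% = 6.62%
Forecast 4.02% < required 6.62% → the stock plots below the SML → overvalued.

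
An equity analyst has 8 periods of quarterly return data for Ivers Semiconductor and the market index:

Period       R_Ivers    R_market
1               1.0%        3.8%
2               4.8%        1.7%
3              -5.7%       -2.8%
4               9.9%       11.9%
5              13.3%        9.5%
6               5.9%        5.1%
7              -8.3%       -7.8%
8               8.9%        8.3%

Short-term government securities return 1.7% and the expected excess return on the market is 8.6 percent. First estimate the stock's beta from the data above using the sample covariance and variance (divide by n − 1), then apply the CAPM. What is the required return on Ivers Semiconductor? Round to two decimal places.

Mean R_i = (1.0 + 4.8 − 5.7 + 9.9 + 13.3 + 5.9 − 8.3 + 8.9) / 8 = 3.7250%
Mean R_m = (3.8 + 1.7 − 2.8 + 11.9 + 9.5 + 5.1 − 7.8 + 8.3) / 8 = 3.7125%
Σ(R_i − R̄_i)(R_m − R̄_m) = 330.1475  ⇒  Cov = 330.1475 / 7 = 47.1639
Σ(R_m − R̄_m)² = 302.5088  ⇒  Var(R_m) = 302.5088 / 7 = 43.2155
β = Cov / Var(R_m) = 47.1639 / 43.2155 = 1.0914
E(R) = R_f + β × MRP = 1.7% + 1.0914 × 8.6% = 11.09%

11.09%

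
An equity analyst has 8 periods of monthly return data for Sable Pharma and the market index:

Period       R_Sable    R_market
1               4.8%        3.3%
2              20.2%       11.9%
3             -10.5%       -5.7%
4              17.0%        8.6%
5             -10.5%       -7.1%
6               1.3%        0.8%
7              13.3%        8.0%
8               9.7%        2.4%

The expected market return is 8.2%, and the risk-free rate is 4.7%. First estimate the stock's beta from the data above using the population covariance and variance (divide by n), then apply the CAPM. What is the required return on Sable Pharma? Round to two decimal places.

Mean R_i = (4.8 + 20.2 − 10.5 + 17.0 − 10.5 + 1.3 + 13.3 + 9.7) / 8 = 5.6625%
Mean R_m = (3.3 + 11.9 − 5.7 + 8.6 − 7.1 + 0.8 + 8.0 + 2.4) / 8 = 2.7750%
Σ(R_i − R̄_i)(R_m − R̄_m) = 541.8325  ⇒  Cov = 541.8325 / 8 = 67.7291
Σ(R_m − R̄_m)² = 318.1550  ⇒  Var(R_m) = 318.1550 / 8 = 39.7694
β = Cov / Var(R_m) = 67.7291 / 39.7694 = 1.7030
MRP = 8.2% − 4.7% = 3.50%
E(R) = R_f + β × MRP = 4.7% + 1.7030 × 3.5% = 10.66%

10.66%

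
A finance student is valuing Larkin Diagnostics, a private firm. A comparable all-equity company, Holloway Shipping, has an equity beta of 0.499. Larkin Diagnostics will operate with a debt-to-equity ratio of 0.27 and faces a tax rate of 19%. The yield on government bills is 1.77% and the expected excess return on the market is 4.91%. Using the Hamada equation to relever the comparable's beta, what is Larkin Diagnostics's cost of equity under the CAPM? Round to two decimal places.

β_L = β_U × [1 + (1 − t)(D/E)] = 0.499 × [1 + (1 − 0.19) × 0.27]
    = 0.499 × [1 + 0.81 × 0.27] = 0.499 × 1.2187 = 0.6081
E(R) = R_f + β_L × MRP = 1.77% + 0.6081 × 4.91% = 4.76%

4.76%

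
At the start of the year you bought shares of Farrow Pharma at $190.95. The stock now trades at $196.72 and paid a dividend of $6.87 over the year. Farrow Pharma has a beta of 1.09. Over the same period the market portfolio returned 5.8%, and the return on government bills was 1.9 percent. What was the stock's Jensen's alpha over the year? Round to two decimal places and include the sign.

Realised HPR = (P1 + D1 − P0) / P0 = (196.72 + 6.87 − 190.95) / 190.95 = 12.64 / 190.95 = 6.6195%
MRP = 5.8% − 1.9% = 3.90%
CAPM required = R_f + β·MRP = 1.9% + 1.09 × 3.9% = 6.1510%
α = realised − required = 6.6195% − 6.1510% = +0.47%

+0.47%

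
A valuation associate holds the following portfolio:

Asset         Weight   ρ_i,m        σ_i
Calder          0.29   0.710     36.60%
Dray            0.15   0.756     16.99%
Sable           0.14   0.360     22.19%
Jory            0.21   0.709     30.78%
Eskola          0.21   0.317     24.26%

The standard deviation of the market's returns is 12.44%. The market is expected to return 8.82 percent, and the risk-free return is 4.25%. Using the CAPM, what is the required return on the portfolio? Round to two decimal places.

10.41%

β_Calder = 0.710 × 36.60% / 12.44% = 2.0889
β_Dray = 0.756 × 16.99% / 12.44% = 1.0325
β_Sable = 0.360 × 22.19% / 12.44% = 0.6422
β_Jory = 0.709 × 30.78% / 12.44% = 1.7543
β_Eskola = 0.317 × 24.26% / 12.44% = 0.6182
β_P = Σ w_i β_i = 0.29×2.0889 + 0.15×1.0325 + 0.14×0.6422 + 0.21×1.7543 + 0.21×0.6182 = 1.3488
MRP = 8.82% − 4.25% = 4.57%
E(R_P) = R_f + β_P × MRP = 4.25% + 1.3488 × 4.57% = 10.41%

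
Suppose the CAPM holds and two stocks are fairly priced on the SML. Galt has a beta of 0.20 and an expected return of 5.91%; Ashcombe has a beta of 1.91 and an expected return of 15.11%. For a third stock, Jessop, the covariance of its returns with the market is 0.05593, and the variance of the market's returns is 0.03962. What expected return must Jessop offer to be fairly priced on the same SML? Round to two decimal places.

MRP = (15.11% − 5.91%) / (1.91 − 0.20) = 5.3801%
R_f = 5.91% − 0.20 × 5.3801% = 4.8340%
β_Jessop = Cov / Var(R_m) = 0.05593 / 0.03962 = 1.4117
E(R_Jessop) = R_f + β × MRP = 4.8340% + 1.4117 × 5.3801% = 12.43%

12.43%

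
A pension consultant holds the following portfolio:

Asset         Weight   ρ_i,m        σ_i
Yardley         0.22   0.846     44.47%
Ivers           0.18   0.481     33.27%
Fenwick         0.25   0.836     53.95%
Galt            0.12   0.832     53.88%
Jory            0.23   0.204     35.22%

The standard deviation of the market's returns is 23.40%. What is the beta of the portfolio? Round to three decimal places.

β_Yardley = 0.846 × 44.47% / 23.40% = 1.6078
β_Ivers = 0.481 × 33.27% / 23.40% = 0.6839
β_Fenwick = 0.836 × 53.95% / 23.40% = 1.9274
β_Galt = 0.832 × 53.88% / 23.40% = 1.9157
β_Jory = 0.204 × 35.22% / 23.40% = 0.3070
β_P = Σ w_i β_i = 0.22×1.6078 + 0.18×0.6839 + 0.25×1.9274 + 0.12×1.9157 + 0.23×0.3070 = 1.2592

1.259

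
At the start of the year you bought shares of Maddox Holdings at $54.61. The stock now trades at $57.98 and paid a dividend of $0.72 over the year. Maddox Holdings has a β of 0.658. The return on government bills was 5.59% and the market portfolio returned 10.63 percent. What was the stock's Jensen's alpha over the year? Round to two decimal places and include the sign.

-1.42%

Realised HPR = (P1 + D1 − P0) / P0 = (57.98 + 0.72 − 54.61) / 54.61 = 4.09 / 54.61 = 7.4895%
MRP = 10.63% − 5.59% = 5.04%
CAPM required = R_f + β·MRP = 5.59% + 0.658 × 5.04% = 8.90632%
α = realised − required = 7.4895% − 8.90632% = -1.42%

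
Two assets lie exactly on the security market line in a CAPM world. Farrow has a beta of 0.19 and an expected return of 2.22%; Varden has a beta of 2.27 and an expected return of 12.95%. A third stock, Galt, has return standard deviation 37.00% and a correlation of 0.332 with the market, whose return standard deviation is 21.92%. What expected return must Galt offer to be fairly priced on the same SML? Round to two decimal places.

MRP = (12.95% − 2.22%) / (2.27 − 0.19) = 5.1587%
R_f = 2.22% − 0.19 × 5.1587% = 1.2398%
β_Galt = ρ·σ_i/σ_m = 0.332 × 37.00 / 21.92 = 0.5604
E(R_Galt) = R_f + β × MRP = 1.2398% + 0.5604 × 5.1587% = 4.13%

4.13%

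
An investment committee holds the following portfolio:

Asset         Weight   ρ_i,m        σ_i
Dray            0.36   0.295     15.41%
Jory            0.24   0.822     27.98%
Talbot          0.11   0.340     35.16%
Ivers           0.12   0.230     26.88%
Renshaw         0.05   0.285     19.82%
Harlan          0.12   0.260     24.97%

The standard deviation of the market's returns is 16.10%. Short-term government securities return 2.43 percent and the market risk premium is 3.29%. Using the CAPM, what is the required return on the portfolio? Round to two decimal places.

β_Dray = 0.295 × 15.41% / 16.10% = 0.2824
β_Jory = 0.822 × 27.98% / 16.10% = 1.4285
β_Talbot = 0.340 × 35.16% / 16.10% = 0.7425
β_Ivers = 0.230 × 26.88% / 16.10% = 0.3840
β_Renshaw = 0.285 × 19.82% / 16.10% = 0.3509
β_Harlan = 0.260 × 24.97% / 16.10% = 0.4032
β_P = Σ w_i β_i = 0.36×0.2824 + 0.24×1.4285 + 0.11×0.7425 + 0.12×0.3840 + 0.05×0.3509 + 0.12×0.4032 = 0.6382
E(R_P) = R_f + β_P × MRP = 2.43% + 0.6382 × 3.29% = 4.53%

4.53%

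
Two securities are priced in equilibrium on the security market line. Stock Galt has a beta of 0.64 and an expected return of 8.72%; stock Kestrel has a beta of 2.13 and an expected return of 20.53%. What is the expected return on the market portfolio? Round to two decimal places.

Both satisfy E(R) = R_f + β·MRP, so the slope of the SML is
MRP = (20.53% − 8.72%) / (2.13 − 0.64) = 11.81% / 1.49 = 7.9262%
R_f = E(R_Galt) − β_Galt·MRP = 8.72% − 0.64 × 7.9262% = 3.6472%
E(R_m) = R_f + MRP = 3.6472% + 7.9262% = 11.57%

11.57%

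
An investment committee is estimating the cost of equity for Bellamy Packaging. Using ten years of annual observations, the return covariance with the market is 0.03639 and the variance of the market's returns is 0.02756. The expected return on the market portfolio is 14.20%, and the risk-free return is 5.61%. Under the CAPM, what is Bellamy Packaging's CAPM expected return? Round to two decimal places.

16.95%

β = Cov(R_i, R_m) / Var(R_m) = 0.03639 / 0.02756 = 1.3204
MRP = 14.20% − 5.61% = 8.59%
E(R) = R_f + β × MRP = 5.61% + 1.3204 × 8.59% = 16.95%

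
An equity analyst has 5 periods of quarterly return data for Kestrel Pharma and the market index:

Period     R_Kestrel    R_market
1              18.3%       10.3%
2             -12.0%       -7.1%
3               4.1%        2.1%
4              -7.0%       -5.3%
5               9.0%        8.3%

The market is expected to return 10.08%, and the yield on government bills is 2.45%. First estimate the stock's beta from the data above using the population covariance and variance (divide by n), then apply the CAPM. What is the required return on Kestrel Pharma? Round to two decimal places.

Mean R_i = (18.3 − 12.0 + 4.1 − 7.0 + 9.0) / 5 = 2.4800%
Mean R_m = (10.3 − 7.1 + 2.1 − 5.3 + 8.3) / 5 = 1.6600%
Σ(R_i − R̄_i)(R_m − R̄_m) = 373.5160  ⇒  Cov = 373.5160 / 5 = 74.7032
Σ(R_m − R̄_m)² = 244.1120  ⇒  Var(R_m) = 244.1120 / 5 = 48.8224
β = Cov / Var(R_m) = 74.7032 / 48.8224 = 1.5301
MRP = 10.08% − 2.45% = 7.63%
E(R) = R_f + β × MRP = 2.45% + 1.5301 × 7.63% = 14.12%

14.12%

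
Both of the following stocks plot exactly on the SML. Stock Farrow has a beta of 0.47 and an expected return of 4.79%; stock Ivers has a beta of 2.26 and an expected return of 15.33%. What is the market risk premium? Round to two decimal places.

5.89%

Both satisfy E(R) = R_f + β·MRP, so the slope of the SML is
MRP = (15.33% − 4.79%) / (2.26 − 0.47) = 10.54% / 1.79 = 5.8883%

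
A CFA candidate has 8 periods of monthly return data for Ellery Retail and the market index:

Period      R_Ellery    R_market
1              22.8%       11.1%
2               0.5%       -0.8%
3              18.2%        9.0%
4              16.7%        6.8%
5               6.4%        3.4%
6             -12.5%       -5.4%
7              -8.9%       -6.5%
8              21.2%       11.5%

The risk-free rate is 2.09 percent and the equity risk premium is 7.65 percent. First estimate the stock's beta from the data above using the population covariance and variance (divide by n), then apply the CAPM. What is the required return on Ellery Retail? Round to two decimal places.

Mean R_i = (22.8 + 0.5 + 18.2 + 16.7 + 6.4 − 12.5 − 8.9 + 21.2) / 8 = 8.0500%
Mean R_m = (11.1 − 0.8 + 9.0 + 6.8 + 3.4 − 5.4 − 6.5 + 11.5) / 8 = 3.6375%
Σ(R_i − R̄_i)(R_m − R̄_m) = 686.6950  ⇒  Cov = 686.6950 / 8 = 85.8369
Σ(R_m − R̄_m)² = 360.4588  ⇒  Var(R_m) = 360.4588 / 8 = 45.0574
β = Cov / Var(R_m) = 85.8369 / 45.0574 = 1.9051
E(R) = R_f + β × MRP = 2.09% + 1.9051 × 7.65% = 16.66%

16.66%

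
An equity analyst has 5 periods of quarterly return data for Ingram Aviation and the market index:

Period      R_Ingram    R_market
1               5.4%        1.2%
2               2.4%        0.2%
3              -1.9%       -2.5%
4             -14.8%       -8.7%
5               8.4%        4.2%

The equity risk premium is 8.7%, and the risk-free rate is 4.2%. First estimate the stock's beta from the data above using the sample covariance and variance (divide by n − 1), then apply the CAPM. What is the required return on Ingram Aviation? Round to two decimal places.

Mean R_i = (5.4 + 2.4 − 1.9 − 14.8 + 8.4) / 5 = -0.1000%
Mean R_m = (1.2 + 0.2 − 2.5 − 8.7 + 4.2) / 5 = -1.1200%
Σ(R_i − R̄_i)(R_m − R̄_m) = 175.1900  ⇒  Cov = 175.1900 / 4 = 43.7975
Σ(R_m − R̄_m)² = 94.7880  ⇒  Var(R_m) = 94.7880 / 4 = 23.6970
β = Cov / Var(R_m) = 43.7975 / 23.6970 = 1.8482
E(R) = R_f + β × MRP = 4.2% + 1.8482 × 8.7% = 20.28%

20.28%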